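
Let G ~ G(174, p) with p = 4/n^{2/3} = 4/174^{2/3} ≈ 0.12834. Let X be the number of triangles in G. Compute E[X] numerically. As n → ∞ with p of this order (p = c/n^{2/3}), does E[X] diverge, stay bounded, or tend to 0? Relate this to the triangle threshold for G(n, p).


Number of potential triangles: C(174, 3) = 862924.
Each occurs with probability p³ ≈ (0.12834)³ ≈ 2.1138856e-03.
By linearity: E[X] = C(174, 3)·p³ ≈ 862924 · 2.1138856e-03 ≈ 1824.12261.
Since α = 2/3 < 1, p = c/n^{2/3} ≫ 1/n is above the triangle threshold p ~ 1/n. Asymptotically E[X] ~ (c³/6)·n^{3(1−α)} = (4³/6)·n^{1} → ∞; triangles are abundant w.h.p.

E[X] ≈ 1824.12261; in regime p = Θ(1/n^{2/3}) E[X] diverges (above the triangle threshold p ~ 1/n).


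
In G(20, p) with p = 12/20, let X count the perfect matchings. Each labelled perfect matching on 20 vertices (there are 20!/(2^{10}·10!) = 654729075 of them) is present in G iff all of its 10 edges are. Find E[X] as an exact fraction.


K_20 has 20!/(2^{10}·10!) = 654729075 labelled perfect matchings.
For each such perfect matching H, let X_H = 1 if all 10 edges of H are present in G. Then P[X_H = 1] = p^{10} = (3/5)^{10} = 59049/9765625.
Summing the indicators: E[X] = Σ_H E[X_H] = 654729075 · p^{10} = 654729075 · 59049/9765625 = 1546443885987/390625.
Numerically: E[X] ≈ 3.9589e+06.

E[X] = 654729075 · (3/5)^{10} = 1546443885987/390625 ≈ 3.9589e+06.


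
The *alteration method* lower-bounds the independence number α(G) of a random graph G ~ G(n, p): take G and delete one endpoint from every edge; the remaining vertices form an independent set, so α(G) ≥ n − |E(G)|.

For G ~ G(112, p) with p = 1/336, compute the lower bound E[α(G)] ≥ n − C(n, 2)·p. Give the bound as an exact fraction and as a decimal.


E[|E(G)|] = C(112, 2)·p = 6216 · (1/336) = 37/2.
E[α(G)] ≥ n − E[|E(G)|] = 112 − 37/2 = 187/2.
Numerically: ≈ 93.500000.
(This is only a lower bound; the true E[α(G)] may be larger.)

E[α(G)] ≥ 187/2 ≈ 93.500000.


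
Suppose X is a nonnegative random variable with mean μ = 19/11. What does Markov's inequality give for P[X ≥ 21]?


μ = E[X] = 19/11, a = 21.
Markov: P[X ≥ 21] ≤ μ/a = (19/11)/21 = 19/231.
Numerically: ≈ 0.082251.
(Since a = 21 > μ = 1.727273, the bound 19/231 is < 1 and informative.)

P[X ≥ 21] ≤ 19/231 ≈ 0.082251.


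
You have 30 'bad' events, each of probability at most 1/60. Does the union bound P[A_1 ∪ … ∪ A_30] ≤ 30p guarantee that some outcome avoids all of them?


Union bound: P[∪_{i=1}^{30} A_i] ≤ Σ_i P[A_i] ≤ 30·p = 30·(1/60) = 1/2.
Numerically: 1/2 ≈ 0.5000000.
Is 1/2 < 1? YES.
Since P[∪ A_i] ≤ 1/2 < 1, the complement has P[∩ A_i^c] ≥ 1 − 1/2 = 1/2 > 0, so some outcome avoids every A_i.

30·p = 1/2 ≈ 0.5000000; existence CERTIFIED by the union bound.


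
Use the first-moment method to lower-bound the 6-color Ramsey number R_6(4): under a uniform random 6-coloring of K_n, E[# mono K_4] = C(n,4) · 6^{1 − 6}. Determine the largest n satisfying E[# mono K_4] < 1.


We need C(n, 4) · 6^{1 − 6} < 1, i.e. C(n, 4) < 6^{6 − 1} = 7776.
Check values of n near the boundary:
  n = 18: C(18, 4) = 3060; 3060 < 7776? YES
  n = 19: C(19, 4) = 3876; 3876 < 7776? YES
  n = 20: C(20, 4) = 4845; 4845 < 7776? YES
  n = 21: C(21, 4) = 5985; 5985 < 7776? YES
  n = 22: C(22, 4) = 7315; 7315 < 7776? YES
  n = 23: C(23, 4) = 8855; 8855 < 7776? NO
The largest n with C(n, 4) < 7776 is n = 22 (where E[X] = 7315/7776 ≈ 0.941). Hence R_6(4) > 22, i.e. R_6(4) ≥ 23.

Largest n = 22; hence R_6(4) > 22.


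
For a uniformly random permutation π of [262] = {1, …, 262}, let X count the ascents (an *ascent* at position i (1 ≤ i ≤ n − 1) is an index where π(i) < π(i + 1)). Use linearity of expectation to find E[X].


Write X = Σ X_I over i = 1, …, 261, with X_I the indicator of one ascent.
There are 261 indicators.
For each fixed i, the pair (π(i), π(i+1)) is a uniformly random ordered pair of distinct values from {1, …, 262}; by symmetry P[π(i) < π(i+1)] = 1/2.
By linearity: E[X] = 261 · (1/2) = (262 − 1) · (1/2) = 261/2 ≈ 130.50000.

E[X] = 261/2 = 130.50000.


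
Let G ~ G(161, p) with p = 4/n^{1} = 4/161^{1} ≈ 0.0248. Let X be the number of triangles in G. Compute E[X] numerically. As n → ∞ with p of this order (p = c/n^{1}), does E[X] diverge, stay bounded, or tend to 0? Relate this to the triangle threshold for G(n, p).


Number of potential triangles: C(161, 3) = 682640.
Each occurs with probability p³ ≈ (0.0248)³ ≈ 1.53357e-05.
By linearity: E[X] = C(161, 3)·p³ ≈ 682640 · 1.53357e-05 ≈ 10.469.
Here α = 1, so p = 4/n is exactly at the triangle threshold p ~ 1/n. Asymptotically E[X] → c³/6 = 4³/6 = 32/3 ≈ 10.667, a bounded constant. In this regime the triangle count is asymptotically Poisson(c³/6).

E[X] ≈ 10.469; in regime p = Θ(1/n^{1}) E[X] stays bounded (at the triangle threshold p ~ 1/n).


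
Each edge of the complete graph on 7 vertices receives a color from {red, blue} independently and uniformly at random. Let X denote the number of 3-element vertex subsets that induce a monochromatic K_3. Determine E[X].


Let X = Σ_S X_S over the C(7, 3) = 35 subsets S of size 3, where X_S = 1 if the K_3 on S is monochromatic.
For a fixed S, the K_3 on S has C(3, 2) = 3 edges. P[all 3 edges red] = (1/2)^3, and likewise for blue, so P[monochromatic] = 2·(1/2)^3 = 2^{1 − 3} = 1/4.
By linearity: E[X] = C(7, 3) · 2^{1 − 3} = 35 · 1/4 = 35/4.
Numerically: E[X] ≈ 8.7500.

E[X] = C(7,3)·2^(1−C(3,2)) = 35/4 ≈ 8.7500.


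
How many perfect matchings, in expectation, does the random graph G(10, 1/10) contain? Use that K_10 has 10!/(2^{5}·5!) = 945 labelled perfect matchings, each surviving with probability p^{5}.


K_10 has 10!/(2^{5}·5!) = 945 labelled perfect matchings.
For each such perfect matching H, let X_H = 1 if all 5 edges of H are present in G. Then P[X_H = 1] = p^{5} = (1/10)^{5} = 1/100000.
By linearity: E[X] = Σ_H E[X_H] = 945 · p^{5} = 945 · 1/100000 = 189/20000.
Numerically: E[X] ≈ 0.00945.

E[X] = 945 · (1/10)^{5} = 189/20000 ≈ 0.00945.


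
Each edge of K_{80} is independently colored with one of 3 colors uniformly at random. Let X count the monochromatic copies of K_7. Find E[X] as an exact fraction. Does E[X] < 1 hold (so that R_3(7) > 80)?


E[X] = C(80, 7) · 3^{1 − 21} = 3176716400 · 3^{−20} = 3176716400/3486784401.
As a reduced fraction: E[X] = 3176716400/3486784401 ≈ 0.9110734.
Is E[X] < 1? YES.
Since E[X] < 1, there exists a 3-coloring of K_{80} with no monochromatic K_7; hence R_3(7) > 80.

E[X] = 3176716400/3486784401 ≈ 0.9110734; E[X] < 1, so R_3(7) > 80.


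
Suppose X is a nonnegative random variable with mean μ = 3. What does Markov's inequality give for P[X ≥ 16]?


μ = E[X] = 3, a = 16.
Markov: P[X ≥ 16] ≤ μ/a = (3)/16 = 3/16.
Numerically: ≈ 0.188.
(Since a = 16 > μ = 3.000, the bound 3/16 is < 1 and informative.)

P[X ≥ 16] ≤ 3/16 ≈ 0.188.


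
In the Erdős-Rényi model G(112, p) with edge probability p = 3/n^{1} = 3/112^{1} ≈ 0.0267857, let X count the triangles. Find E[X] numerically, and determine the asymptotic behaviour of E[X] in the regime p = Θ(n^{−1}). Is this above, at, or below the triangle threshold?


Number of potential triangles: C(112, 3) = 227920.
Each occurs with probability p³ ≈ (0.0267857)³ ≈ 1.92180667e-05.
By linearity: E[X] = C(112, 3)·p³ ≈ 227920 · 1.92180667e-05 ≈ 4.380182.
Here α = 1, so p = 3/n is exactly at the triangle threshold p ~ 1/n. Asymptotically E[X] → c³/6 = 3³/6 = 9/2 ≈ 4.500000, a bounded constant. In this regime the triangle count is asymptotically Poisson(c³/6).

E[X] ≈ 4.380182; in regime p = Θ(1/n^{1}) E[X] stays bounded (at the triangle threshold p ~ 1/n).


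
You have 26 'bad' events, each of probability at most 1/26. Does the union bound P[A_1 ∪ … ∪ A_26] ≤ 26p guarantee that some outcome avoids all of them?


Union bound: P[∪_{i=1}^{26} A_i] ≤ Σ_i P[A_i] ≤ 26·p = 26·(1/26) = 1.
Numerically: 1 ≈ 1.000000.
Is 1 < 1? NO.
Since the bound 1 is ≥ 1, the union bound is uninformative here; it does NOT by itself certify existence.

26·p = 1 ≈ 1.000000; existence NOT certified by the union bound.


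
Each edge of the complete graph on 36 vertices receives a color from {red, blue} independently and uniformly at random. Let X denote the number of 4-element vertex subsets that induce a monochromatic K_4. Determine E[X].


Let X = Σ_S X_S over the C(36, 4) = 58905 subsets S of size 4, where X_S = 1 if the K_4 on S is monochromatic.
For a fixed S, the K_4 on S has C(4, 2) = 6 edges. P[all 6 edges red] = (1/2)^6, and likewise for blue, so P[monochromatic] = 2·(1/2)^6 = 2^{1 − 6} = 1/32.
By linearity: E[X] = C(36, 4) · 2^{1 − 6} = 58905 · 1/32 = 58905/32.
Numerically: E[X] ≈ 1840.78125.

E[X] = C(36,4)·2^(1−C(4,2)) = 58905/32 ≈ 1840.78125.


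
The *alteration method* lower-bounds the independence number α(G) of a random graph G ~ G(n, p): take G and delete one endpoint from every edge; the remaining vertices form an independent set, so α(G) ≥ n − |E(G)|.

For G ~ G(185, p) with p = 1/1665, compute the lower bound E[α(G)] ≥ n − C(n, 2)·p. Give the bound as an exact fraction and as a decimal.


E[|E(G)|] = C(185, 2)·p = 17020 · (1/1665) = 92/9.
E[α(G)] ≥ n − E[|E(G)|] = 185 − 92/9 = 1573/9.
Numerically: ≈ 174.778.
(This is only a lower bound; the true E[α(G)] may be larger.)

E[α(G)] ≥ 1573/9 ≈ 174.778.


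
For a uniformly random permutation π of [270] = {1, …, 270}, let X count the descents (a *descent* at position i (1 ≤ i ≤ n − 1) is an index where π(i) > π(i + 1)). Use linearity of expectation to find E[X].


Write X = Σ X_I over i = 1, …, 269, with X_I the indicator of one descent.
There are 269 indicators.
For each fixed i, the pair (π(i), π(i+1)) is a uniformly random ordered pair of distinct values from {1, …, 270}; by symmetry P[π(i) > π(i+1)] = 1/2.
By linearity: E[X] = 269 · (1/2) = (270 − 1) · (1/2) = 269/2 ≈ 134.500000.

E[X] = 269/2 = 134.500000.


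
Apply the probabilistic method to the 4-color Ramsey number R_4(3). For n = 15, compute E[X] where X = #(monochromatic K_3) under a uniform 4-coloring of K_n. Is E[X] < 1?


E[X] = C(15, 3) · 4^{1 − 3} = 455 · 4^{−2} = 455/16.
As a reduced fraction: E[X] = 455/16 ≈ 28.438.
Is E[X] < 1? NO.
Since E[X] ≥ 1, the first-moment bound is inconclusive at n = 15; it does NOT by itself certify R_4(3) > 15.

E[X] = 455/16 ≈ 28.438; E[X] ≥ 1; first-moment method inconclusive here.


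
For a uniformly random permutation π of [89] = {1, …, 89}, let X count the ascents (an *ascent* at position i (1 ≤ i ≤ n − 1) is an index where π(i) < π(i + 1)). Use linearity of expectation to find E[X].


Write X = Σ X_I over i = 1, …, 88, with X_I the indicator of one ascent.
There are 88 indicators.
For each fixed i, the pair (π(i), π(i+1)) is a uniformly random ordered pair of distinct values from {1, …, 89}; by symmetry P[π(i) < π(i+1)] = 1/2.
By linearity: E[X] = 88 · (1/2) = (89 − 1) · (1/2) = 44 ≈ 44.00000.

E[X] = 44 = 44.00000.


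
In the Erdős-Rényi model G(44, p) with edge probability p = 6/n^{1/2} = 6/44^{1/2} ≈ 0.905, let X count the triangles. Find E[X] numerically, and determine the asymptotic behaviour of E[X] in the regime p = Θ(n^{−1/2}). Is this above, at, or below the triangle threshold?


Number of potential triangles: C(44, 3) = 13244.
Each occurs with probability p³ ≈ (0.905)³ ≈ 7.40073e-01.
By linearity: E[X] = C(44, 3)·p³ ≈ 13244 · 7.40073e-01 ≈ 9801.531.
Since α = 1/2 < 1, p = c/n^{1/2} ≫ 1/n is above the triangle threshold p ~ 1/n. Asymptotically E[X] ~ (c³/6)·n^{3(1−α)} = (6³/6)·n^{1.5} → ∞; triangles are abundant w.h.p.

E[X] ≈ 9801.531; in regime p = Θ(1/n^{1/2}) E[X] diverges (above the triangle threshold p ~ 1/n).


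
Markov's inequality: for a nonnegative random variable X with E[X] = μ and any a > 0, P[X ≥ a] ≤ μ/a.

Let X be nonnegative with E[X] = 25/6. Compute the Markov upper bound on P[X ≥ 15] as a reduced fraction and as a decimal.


μ = E[X] = 25/6, a = 15.
Markov: P[X ≥ 15] ≤ μ/a = (25/6)/15 = 5/18.
Numerically: ≈ 0.277778.
(Since a = 15 > μ = 4.166667, the bound 5/18 is < 1 and informative.)

P[X ≥ 15] ≤ 5/18 ≈ 0.277778.


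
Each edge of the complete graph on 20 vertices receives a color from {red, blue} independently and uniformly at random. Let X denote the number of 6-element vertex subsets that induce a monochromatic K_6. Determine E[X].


Let X = Σ_S X_S over the C(20, 6) = 38760 subsets S of size 6, where X_S = 1 if the K_6 on S is monochromatic.
For a fixed S, the K_6 on S has C(6, 2) = 15 edges. P[all 15 edges red] = (1/2)^15, and likewise for blue, so P[monochromatic] = 2·(1/2)^15 = 2^{1 − 15} = 1/16384.
By linearity of expectation: E[X] = C(20, 6) · 2^{1 − 15} = 38760 · 1/16384 = 4845/2048.
Numerically: E[X] ≈ 2.3657.

E[X] = C(20,6)·2^(1−C(6,2)) = 4845/2048 ≈ 2.3657.


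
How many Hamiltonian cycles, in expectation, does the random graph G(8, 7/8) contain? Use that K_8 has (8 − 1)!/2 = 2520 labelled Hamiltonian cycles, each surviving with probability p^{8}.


K_8 has (8 − 1)!/2 = 2520 labelled Hamiltonian cycles.
For each such Hamiltonian cycle H, let X_H = 1 if all 8 edges of H are present in G. Then P[X_H = 1] = p^{8} = (7/8)^{8} = 5764801/16777216.
By linearity of expectation: E[X] = Σ_H E[X_H] = 2520 · p^{8} = 2520 · 5764801/16777216 = 1815912315/2097152.
Numerically: E[X] ≈ 865.894.

E[X] = 2520 · (7/8)^{8} = 1815912315/2097152 ≈ 865.894.


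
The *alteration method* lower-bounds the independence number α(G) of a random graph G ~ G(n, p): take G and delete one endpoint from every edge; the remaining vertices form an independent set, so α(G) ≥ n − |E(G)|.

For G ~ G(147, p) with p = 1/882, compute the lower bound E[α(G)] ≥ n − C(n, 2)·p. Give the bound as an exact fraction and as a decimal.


E[|E(G)|] = C(147, 2)·p = 10731 · (1/882) = 73/6.
E[α(G)] ≥ n − E[|E(G)|] = 147 − 73/6 = 809/6.
Numerically: ≈ 134.833.
(This is only a lower bound; the true E[α(G)] may be larger.)

E[α(G)] ≥ 809/6 ≈ 134.833.


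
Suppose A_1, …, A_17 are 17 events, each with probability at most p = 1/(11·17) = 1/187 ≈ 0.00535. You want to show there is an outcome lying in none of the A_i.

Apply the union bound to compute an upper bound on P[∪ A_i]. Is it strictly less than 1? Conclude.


Union bound: P[∪_{i=1}^{17} A_i] ≤ Σ_i P[A_i] ≤ 17·p = 17·(1/187) = 1/11.
Numerically: 1/11 ≈ 0.09091.
Is 1/11 < 1? YES.
Since P[∪ A_i] ≤ 1/11 < 1, the complement has P[∩ A_i^c] ≥ 1 − 1/11 = 10/11 > 0, so some outcome avoids every A_i.

17·p = 1/11 ≈ 0.09091; existence CERTIFIED by the union bound.


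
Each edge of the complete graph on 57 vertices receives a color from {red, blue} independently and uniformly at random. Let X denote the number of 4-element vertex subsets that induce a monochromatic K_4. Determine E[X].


Let X = Σ_S X_S over the C(57, 4) = 395010 subsets S of size 4, where X_S = 1 if the K_4 on S is monochromatic.
For a fixed S, the K_4 on S has C(4, 2) = 6 edges. P[all 6 edges red] = (1/2)^6, and likewise for blue, so P[monochromatic] = 2·(1/2)^6 = 2^{1 − 6} = 1/32.
By linearity: E[X] = C(57, 4) · 2^{1 − 6} = 395010 · 1/32 = 197505/16.
Numerically: E[X] ≈ 12344.0625.

E[X] = C(57,4)·2^(1−C(4,2)) = 197505/16 ≈ 12344.0625.


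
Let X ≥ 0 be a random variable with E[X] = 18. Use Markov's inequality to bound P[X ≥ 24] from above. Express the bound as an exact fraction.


μ = E[X] = 18, a = 24.
Markov: P[X ≥ 24] ≤ μ/a = (18)/24 = 3/4.
Numerically: ≈ 0.7500.
(Since a = 24 > μ = 18.0000, the bound 3/4 is < 1 and informative.)

P[X ≥ 24] ≤ 3/4 ≈ 0.7500.


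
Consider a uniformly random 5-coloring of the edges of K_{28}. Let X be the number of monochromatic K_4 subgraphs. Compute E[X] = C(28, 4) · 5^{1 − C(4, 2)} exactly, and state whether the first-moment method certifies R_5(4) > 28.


E[X] = C(28, 4) · 5^{1 − 6} = 20475 · 5^{−5} = 20475/3125.
As a reduced fraction: E[X] = 819/125 ≈ 6.55200.
Is E[X] < 1? NO.
Since E[X] ≥ 1, the first-moment bound is inconclusive at n = 28; it does NOT by itself certify R_5(4) > 28.

E[X] = 819/125 ≈ 6.55200; E[X] ≥ 1; first-moment method inconclusive here.


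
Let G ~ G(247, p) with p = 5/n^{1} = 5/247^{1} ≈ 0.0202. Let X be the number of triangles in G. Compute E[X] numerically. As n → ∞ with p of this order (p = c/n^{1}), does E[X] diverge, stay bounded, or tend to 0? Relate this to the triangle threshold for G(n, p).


Number of potential triangles: C(247, 3) = 2481115.
Each occurs with probability p³ ≈ (0.0202)³ ≈ 8.29505e-06.
By linearity: E[X] = C(247, 3)·p³ ≈ 2481115 · 8.29505e-06 ≈ 20.581.
Here α = 1, so p = 5/n is exactly at the triangle threshold p ~ 1/n. Asymptotically E[X] → c³/6 = 5³/6 = 125/6 ≈ 20.833, a bounded constant. In this regime the triangle count is asymptotically Poisson(c³/6).

E[X] ≈ 20.581; in regime p = Θ(1/n^{1}) E[X] stays bounded (at the triangle threshold p ~ 1/n).


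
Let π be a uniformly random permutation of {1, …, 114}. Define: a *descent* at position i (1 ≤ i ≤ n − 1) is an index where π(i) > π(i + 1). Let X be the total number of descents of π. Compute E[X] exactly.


Write X = Σ X_I over i = 1, …, 113, with X_I the indicator of one descent.
There are 113 indicators.
For each fixed i, the pair (π(i), π(i+1)) is a uniformly random ordered pair of distinct values from {1, …, 114}; by symmetry P[π(i) > π(i+1)] = 1/2.
By linearity: E[X] = 113 · (1/2) = (114 − 1) · (1/2) = 113/2 ≈ 56.500000.

E[X] = 113/2 = 56.500000.


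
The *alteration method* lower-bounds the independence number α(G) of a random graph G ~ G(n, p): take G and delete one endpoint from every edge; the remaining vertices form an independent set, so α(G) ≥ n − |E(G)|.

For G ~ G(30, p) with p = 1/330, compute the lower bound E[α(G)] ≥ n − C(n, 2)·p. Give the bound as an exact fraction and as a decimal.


E[|E(G)|] = C(30, 2)·p = 435 · (1/330) = 29/22.
E[α(G)] ≥ n − E[|E(G)|] = 30 − 29/22 = 631/22.
Numerically: ≈ 28.682.
(This is only a lower bound; the true E[α(G)] may be larger.)

E[α(G)] ≥ 631/22 ≈ 28.682.


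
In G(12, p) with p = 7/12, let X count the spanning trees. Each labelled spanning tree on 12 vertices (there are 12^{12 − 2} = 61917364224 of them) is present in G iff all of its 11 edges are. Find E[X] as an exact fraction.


K_12 has 12^{12 − 2} = 61917364224 labelled spanning trees.
For each such spanning tree H, let X_H = 1 if all 11 edges of H are present in G. Then P[X_H = 1] = p^{11} = (7/12)^{11} = 1977326743/743008370688.
Summing the indicators: E[X] = Σ_H E[X_H] = 61917364224 · p^{11} = 61917364224 · 1977326743/743008370688 = 1977326743/12.
Numerically: E[X] ≈ 1.648e+08.

E[X] = 61917364224 · (7/12)^{11} = 1977326743/12 ≈ 1.648e+08.


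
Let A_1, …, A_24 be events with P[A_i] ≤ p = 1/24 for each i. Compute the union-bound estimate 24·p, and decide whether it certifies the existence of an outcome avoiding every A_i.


Union bound: P[∪_{i=1}^{24} A_i] ≤ Σ_i P[A_i] ≤ 24·p = 24·(1/24) = 1.
Numerically: 1 ≈ 1.0000000.
Is 1 < 1? NO.
Since the bound 1 is ≥ 1, the union bound is uninformative here; it does NOT by itself certify existence.

24·p = 1 ≈ 1.0000000; existence NOT certified by the union bound.


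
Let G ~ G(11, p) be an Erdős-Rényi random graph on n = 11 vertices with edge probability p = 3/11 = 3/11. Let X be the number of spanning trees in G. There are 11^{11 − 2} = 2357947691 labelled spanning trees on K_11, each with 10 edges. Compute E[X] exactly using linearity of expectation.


K_11 has 11^{11 − 2} = 2357947691 labelled spanning trees.
For each such spanning tree H, let X_H = 1 if all 10 edges of H are present in G. Then P[X_H = 1] = p^{10} = (3/11)^{10} = 59049/25937424601.
By linearity: E[X] = Σ_H E[X_H] = 2357947691 · p^{10} = 2357947691 · 59049/25937424601 = 59049/11.
Numerically: E[X] ≈ 5.37e+03.

E[X] = 2357947691 · (3/11)^{10} = 59049/11 ≈ 5.37e+03.


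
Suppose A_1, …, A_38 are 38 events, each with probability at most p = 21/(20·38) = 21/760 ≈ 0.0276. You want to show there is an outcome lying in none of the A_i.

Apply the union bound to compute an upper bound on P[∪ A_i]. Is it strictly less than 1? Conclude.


Union bound: P[∪_{i=1}^{38} A_i] ≤ Σ_i P[A_i] ≤ 38·p = 38·(21/760) = 21/20.
Numerically: 21/20 ≈ 1.0500.
Is 21/20 < 1? NO.
Since the bound 21/20 is ≥ 1, the union bound is uninformative here; it does NOT by itself certify existence.

38·p = 21/20 ≈ 1.0500; existence NOT certified by the union bound.


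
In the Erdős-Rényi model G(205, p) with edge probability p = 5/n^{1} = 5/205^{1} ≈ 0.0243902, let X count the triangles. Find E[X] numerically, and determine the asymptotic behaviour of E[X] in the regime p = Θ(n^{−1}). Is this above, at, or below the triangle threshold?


Number of potential triangles: C(205, 3) = 1414910.
Each occurs with probability p³ ≈ (0.0243902)³ ≈ 1.45093658e-05.
By linearity: E[X] = C(205, 3)·p³ ≈ 1414910 · 1.45093658e-05 ≈ 20.529447.
Here α = 1, so p = 5/n is exactly at the triangle threshold p ~ 1/n. Asymptotically E[X] → c³/6 = 5³/6 = 125/6 ≈ 20.833333, a bounded constant. In this regime the triangle count is asymptotically Poisson(c³/6).

E[X] ≈ 20.529447; in regime p = Θ(1/n^{1}) E[X] stays bounded (at the triangle threshold p ~ 1/n).


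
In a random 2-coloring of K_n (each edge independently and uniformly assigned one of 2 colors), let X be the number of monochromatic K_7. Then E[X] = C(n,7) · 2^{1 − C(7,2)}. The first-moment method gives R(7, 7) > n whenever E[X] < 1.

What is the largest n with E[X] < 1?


We need C(n, 7) · 2^{1 − 21} < 1, i.e. C(n, 7) < 2^{21 − 1} = 1048576.
Check values of n near the boundary:
  n = 26: C(26, 7) = 657800; 657800 < 1048576? YES
  n = 27: C(27, 7) = 888030; 888030 < 1048576? YES
  n = 28: C(28, 7) = 1184040; 1184040 < 1048576? NO
  n = 29: C(29, 7) = 1560780; 1560780 < 1048576? NO
  n = 30: C(30, 7) = 2035800; 2035800 < 1048576? NO
The largest n with C(n, 7) < 1048576 is n = 27 (where E[X] = 444015/524288 ≈ 0.84689). Hence R(7, 7) > 27, i.e. R(7, 7) ≥ 28.

Largest n = 27; hence R(7, 7) > 27.


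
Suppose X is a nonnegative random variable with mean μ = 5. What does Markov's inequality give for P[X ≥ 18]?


μ = E[X] = 5, a = 18.
Markov: P[X ≥ 18] ≤ μ/a = (5)/18 = 5/18.
Numerically: ≈ 0.27778.
(Since a = 18 > μ = 5.00000, the bound 5/18 is < 1 and informative.)

P[X ≥ 18] ≤ 5/18 ≈ 0.27778.


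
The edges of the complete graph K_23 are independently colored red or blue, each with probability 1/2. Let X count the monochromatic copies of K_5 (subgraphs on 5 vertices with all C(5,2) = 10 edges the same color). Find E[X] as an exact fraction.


Let X = Σ_S X_S over the C(23, 5) = 33649 subsets S of size 5, where X_S = 1 if the K_5 on S is monochromatic.
For a fixed S, the K_5 on S has C(5, 2) = 10 edges. P[all 10 edges red] = (1/2)^10, and likewise for blue, so P[monochromatic] = 2·(1/2)^10 = 2^{1 − 10} = 1/512.
By linearity of expectation: E[X] = C(23, 5) · 2^{1 − 10} = 33649 · 1/512 = 33649/512.
Numerically: E[X] ≈ 65.721.

E[X] = C(23,5)·2^(1−C(5,2)) = 33649/512 ≈ 65.721.


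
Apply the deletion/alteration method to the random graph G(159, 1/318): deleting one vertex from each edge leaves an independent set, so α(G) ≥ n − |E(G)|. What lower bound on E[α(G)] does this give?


E[|E(G)|] = C(159, 2)·p = 12561 · (1/318) = 79/2.
E[α(G)] ≥ n − E[|E(G)|] = 159 − 79/2 = 239/2.
Numerically: ≈ 119.500.
(This is only a lower bound; the true E[α(G)] may be larger.)

E[α(G)] ≥ 239/2 ≈ 119.500.


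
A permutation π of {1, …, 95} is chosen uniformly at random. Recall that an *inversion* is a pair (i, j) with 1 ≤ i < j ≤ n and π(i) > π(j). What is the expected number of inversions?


Write X = Σ X_I over the C(95, 2) = 4465 pairs i < j, with X_I the indicator of one inversion.
There are 4465 indicators.
For each fixed pair i < j, the values π(i) and π(j) are two distinct elements of {1, …, 95} in uniformly random order; by symmetry P[π(i) > π(j)] = 1/2.
By linearity: E[X] = 4465 · (1/2) = C(95, 2) · (1/2) = 4465/2 = 4465/2 ≈ 2232.500.

E[X] = 4465/2 = 2232.500.


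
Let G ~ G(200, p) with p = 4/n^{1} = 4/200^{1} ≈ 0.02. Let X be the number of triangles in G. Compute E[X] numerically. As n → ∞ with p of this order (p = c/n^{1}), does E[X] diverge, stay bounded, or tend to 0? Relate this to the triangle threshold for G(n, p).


Number of potential triangles: C(200, 3) = 1313400.
Each occurs with probability p³ ≈ (0.02)³ ≈ 8.00000e-06.
By linearity: E[X] = C(200, 3)·p³ ≈ 1313400 · 8.00000e-06 ≈ 10.507.
Here α = 1, so p = 4/n is exactly at the triangle threshold p ~ 1/n. Asymptotically E[X] → c³/6 = 4³/6 = 32/3 ≈ 10.667, a bounded constant. In this regime the triangle count is asymptotically Poisson(c³/6).

E[X] ≈ 10.507; in regime p = Θ(1/n^{1}) E[X] stays bounded (at the triangle threshold p ~ 1/n).


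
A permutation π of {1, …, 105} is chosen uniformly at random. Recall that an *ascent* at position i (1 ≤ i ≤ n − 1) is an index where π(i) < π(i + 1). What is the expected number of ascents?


Write X = Σ X_I over i = 1, …, 104, with X_I the indicator of one ascent.
There are 104 indicators.
For each fixed i, the pair (π(i), π(i+1)) is a uniformly random ordered pair of distinct values from {1, …, 105}; by symmetry P[π(i) < π(i+1)] = 1/2.
By linearity: E[X] = 104 · (1/2) = (105 − 1) · (1/2) = 52 ≈ 52.00000.

E[X] = 52 = 52.00000.


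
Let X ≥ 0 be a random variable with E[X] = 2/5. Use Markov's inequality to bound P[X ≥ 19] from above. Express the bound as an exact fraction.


μ = E[X] = 2/5, a = 19.
Markov: P[X ≥ 19] ≤ μ/a = (2/5)/19 = 2/95.
Numerically: ≈ 0.0211.
(Since a = 19 > μ = 0.4000, the bound 2/95 is < 1 and informative.)

P[X ≥ 19] ≤ 2/95 ≈ 0.0211.


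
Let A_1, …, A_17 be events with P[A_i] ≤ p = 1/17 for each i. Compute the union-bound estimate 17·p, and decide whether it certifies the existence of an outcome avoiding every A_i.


Union bound: P[∪_{i=1}^{17} A_i] ≤ Σ_i P[A_i] ≤ 17·p = 17·(1/17) = 1.
Numerically: 1 ≈ 1.000.
Is 1 < 1? NO.
Since the bound 1 is ≥ 1, the union bound is uninformative here; it does NOT by itself certify existence.

17·p = 1 ≈ 1.000; existence NOT certified by the union bound.


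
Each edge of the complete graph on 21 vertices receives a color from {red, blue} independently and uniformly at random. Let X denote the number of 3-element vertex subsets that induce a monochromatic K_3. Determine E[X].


Let X = Σ_S X_S over the C(21, 3) = 1330 subsets S of size 3, where X_S = 1 if the K_3 on S is monochromatic.
For a fixed S, the K_3 on S has C(3, 2) = 3 edges. P[all 3 edges red] = (1/2)^3, and likewise for blue, so P[monochromatic] = 2·(1/2)^3 = 2^{1 − 3} = 1/4.
Summing: E[X] = C(21, 3) · 2^{1 − 3} = 1330 · 1/4 = 665/2.
Numerically: E[X] ≈ 332.500000.

E[X] = C(21,3)·2^(1−C(3,2)) = 665/2 ≈ 332.500000.


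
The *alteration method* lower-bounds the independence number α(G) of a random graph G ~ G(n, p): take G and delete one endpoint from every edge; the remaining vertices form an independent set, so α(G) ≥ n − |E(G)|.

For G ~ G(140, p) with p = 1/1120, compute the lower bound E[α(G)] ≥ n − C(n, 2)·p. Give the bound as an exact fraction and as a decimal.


E[|E(G)|] = C(140, 2)·p = 9730 · (1/1120) = 139/16.
E[α(G)] ≥ n − E[|E(G)|] = 140 − 139/16 = 2101/16.
Numerically: ≈ 131.31250.
(This is only a lower bound; the true E[α(G)] may be larger.)

E[α(G)] ≥ 2101/16 ≈ 131.31250.


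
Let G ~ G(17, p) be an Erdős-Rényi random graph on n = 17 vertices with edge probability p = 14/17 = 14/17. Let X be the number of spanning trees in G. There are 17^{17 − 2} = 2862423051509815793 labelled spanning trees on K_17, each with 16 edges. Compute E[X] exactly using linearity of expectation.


K_17 has 17^{17 − 2} = 2862423051509815793 labelled spanning trees.
For each such spanning tree H, let X_H = 1 if all 16 edges of H are present in G. Then P[X_H = 1] = p^{16} = (14/17)^{16} = 2177953337809371136/48661191875666868481.
Summing the indicators: E[X] = Σ_H E[X_H] = 2862423051509815793 · p^{16} = 2862423051509815793 · 2177953337809371136/48661191875666868481 = 2177953337809371136/17.
Numerically: E[X] ≈ 1.28e+17.

E[X] = 2862423051509815793 · (14/17)^{16} = 2177953337809371136/17 ≈ 1.28e+17.


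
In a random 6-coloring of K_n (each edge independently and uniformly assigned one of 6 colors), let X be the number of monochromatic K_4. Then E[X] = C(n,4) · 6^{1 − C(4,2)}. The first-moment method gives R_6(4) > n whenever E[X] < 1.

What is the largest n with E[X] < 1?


We need C(n, 4) · 6^{1 − 6} < 1, i.e. C(n, 4) < 6^{6 − 1} = 7776.
Check values of n near the boundary:
  n = 18: C(18, 4) = 3060; 3060 < 7776? YES
  n = 19: C(19, 4) = 3876; 3876 < 7776? YES
  n = 20: C(20, 4) = 4845; 4845 < 7776? YES
  n = 21: C(21, 4) = 5985; 5985 < 7776? YES
  n = 22: C(22, 4) = 7315; 7315 < 7776? YES
  n = 23: C(23, 4) = 8855; 8855 < 7776? NO
  n = 24: C(24, 4) = 10626; 10626 < 7776? NO
The largest n with C(n, 4) < 7776 is n = 22 (where E[X] = 7315/7776 ≈ 0.940715). Hence R_6(4) > 22, i.e. R_6(4) ≥ 23.

Largest n = 22; hence R_6(4) > 22.


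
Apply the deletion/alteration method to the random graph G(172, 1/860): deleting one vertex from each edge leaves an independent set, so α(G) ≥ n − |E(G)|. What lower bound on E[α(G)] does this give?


E[|E(G)|] = C(172, 2)·p = 14706 · (1/860) = 171/10.
E[α(G)] ≥ n − E[|E(G)|] = 172 − 171/10 = 1549/10.
Numerically: ≈ 154.90000.
(This is only a lower bound; the true E[α(G)] may be larger.)

E[α(G)] ≥ 1549/10 ≈ 154.90000.


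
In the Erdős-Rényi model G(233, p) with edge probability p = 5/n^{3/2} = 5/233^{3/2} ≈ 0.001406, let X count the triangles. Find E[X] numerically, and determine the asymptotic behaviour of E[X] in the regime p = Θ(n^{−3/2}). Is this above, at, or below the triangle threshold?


Number of potential triangles: C(233, 3) = 2081156.
Each occurs with probability p³ ≈ (0.001406)³ ≈ 2.778487e-09.
By linearity: E[X] = C(233, 3)·p³ ≈ 2081156 · 2.778487e-09 ≈ 0.0058.
Since α = 3/2 > 1, p = c/n^{3/2} = o(1/n) is below the triangle threshold p ~ 1/n. Asymptotically E[X] ~ (c³/6)·n^{3(1−α)} = (5³/6)·n^{-1.5} → 0, so by Markov's inequality G has no triangles w.h.p.

E[X] ≈ 0.0058; in regime p = Θ(1/n^{3/2}) E[X] tends to 0 (below the triangle threshold p ~ 1/n).


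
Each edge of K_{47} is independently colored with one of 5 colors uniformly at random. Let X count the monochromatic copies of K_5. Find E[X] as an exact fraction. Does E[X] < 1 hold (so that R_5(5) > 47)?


E[X] = C(47, 5) · 5^{1 − 10} = 1533939 · 5^{−9} = 1533939/1953125.
As a reduced fraction: E[X] = 1533939/1953125 ≈ 0.7853768.
Is E[X] < 1? YES.
Since E[X] < 1, there exists a 5-coloring of K_{47} with no monochromatic K_5; hence R_5(5) > 47.

E[X] = 1533939/1953125 ≈ 0.7853768; E[X] < 1, so R_5(5) > 47.


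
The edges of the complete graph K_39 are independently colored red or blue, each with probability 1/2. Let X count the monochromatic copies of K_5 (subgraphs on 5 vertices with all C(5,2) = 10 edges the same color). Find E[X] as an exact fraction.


Let X = Σ_S X_S over the C(39, 5) = 575757 subsets S of size 5, where X_S = 1 if the K_5 on S is monochromatic.
For a fixed S, the K_5 on S has C(5, 2) = 10 edges. P[all 10 edges red] = (1/2)^10, and likewise for blue, so P[monochromatic] = 2·(1/2)^10 = 2^{1 − 10} = 1/512.
By linearity of expectation: E[X] = C(39, 5) · 2^{1 − 10} = 575757 · 1/512 = 575757/512.
Numerically: E[X] ≈ 1124.525391.

E[X] = C(39,5)·2^(1−C(5,2)) = 575757/512 ≈ 1124.525391.


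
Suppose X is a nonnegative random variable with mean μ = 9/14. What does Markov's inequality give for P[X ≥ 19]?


μ = E[X] = 9/14, a = 19.
Markov: P[X ≥ 19] ≤ μ/a = (9/14)/19 = 9/266.
Numerically: ≈ 0.0338.
(Since a = 19 > μ = 0.6429, the bound 9/266 is < 1 and informative.)

P[X ≥ 19] ≤ 9/266 ≈ 0.0338.


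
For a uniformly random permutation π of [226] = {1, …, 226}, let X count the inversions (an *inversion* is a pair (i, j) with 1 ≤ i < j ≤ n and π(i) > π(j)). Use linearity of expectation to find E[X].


Write X = Σ X_I over the C(226, 2) = 25425 pairs i < j, with X_I the indicator of one inversion.
There are 25425 indicators.
For each fixed pair i < j, the values π(i) and π(j) are two distinct elements of {1, …, 226} in uniformly random order; by symmetry P[π(i) > π(j)] = 1/2.
By linearity: E[X] = 25425 · (1/2) = C(226, 2) · (1/2) = 25425/2 = 25425/2 ≈ 12712.50000.

E[X] = 25425/2 = 12712.50000.


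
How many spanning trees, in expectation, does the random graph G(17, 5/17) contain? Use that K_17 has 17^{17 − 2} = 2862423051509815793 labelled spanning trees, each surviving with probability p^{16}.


K_17 has 17^{17 − 2} = 2862423051509815793 labelled spanning trees.
For each such spanning tree H, let X_H = 1 if all 16 edges of H are present in G. Then P[X_H = 1] = p^{16} = (5/17)^{16} = 152587890625/48661191875666868481.
By linearity: E[X] = Σ_H E[X_H] = 2862423051509815793 · p^{16} = 2862423051509815793 · 152587890625/48661191875666868481 = 152587890625/17.
Numerically: E[X] ≈ 8.98e+09.

E[X] = 2862423051509815793 · (5/17)^{16} = 152587890625/17 ≈ 8.98e+09.


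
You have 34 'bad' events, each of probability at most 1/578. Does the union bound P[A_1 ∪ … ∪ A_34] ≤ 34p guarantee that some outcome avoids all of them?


Union bound: P[∪_{i=1}^{34} A_i] ≤ Σ_i P[A_i] ≤ 34·p = 34·(1/578) = 1/17.
Numerically: 1/17 ≈ 0.058824.
Is 1/17 < 1? YES.
Since P[∪ A_i] ≤ 1/17 < 1, the complement has P[∩ A_i^c] ≥ 1 − 1/17 = 16/17 > 0, so some outcome avoids every A_i.

34·p = 1/17 ≈ 0.058824; existence CERTIFIED by the union bound.


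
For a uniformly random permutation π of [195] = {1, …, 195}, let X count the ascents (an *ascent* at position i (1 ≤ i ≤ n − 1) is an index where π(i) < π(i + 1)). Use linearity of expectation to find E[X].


Write X = Σ X_I over i = 1, …, 194, with X_I the indicator of one ascent.
There are 194 indicators.
For each fixed i, the pair (π(i), π(i+1)) is a uniformly random ordered pair of distinct values from {1, …, 195}; by symmetry P[π(i) < π(i+1)] = 1/2.
By linearity: E[X] = 194 · (1/2) = (195 − 1) · (1/2) = 97 ≈ 97.00000.

E[X] = 97 = 97.00000.


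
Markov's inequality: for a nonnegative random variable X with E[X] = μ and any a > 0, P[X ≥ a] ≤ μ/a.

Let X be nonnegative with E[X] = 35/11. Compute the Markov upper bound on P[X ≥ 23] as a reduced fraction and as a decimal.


μ = E[X] = 35/11, a = 23.
Markov: P[X ≥ 23] ≤ μ/a = (35/11)/23 = 35/253.
Numerically: ≈ 0.13834.
(Since a = 23 > μ = 3.18182, the bound 35/253 is < 1 and informative.)

P[X ≥ 23] ≤ 35/253 ≈ 0.13834.


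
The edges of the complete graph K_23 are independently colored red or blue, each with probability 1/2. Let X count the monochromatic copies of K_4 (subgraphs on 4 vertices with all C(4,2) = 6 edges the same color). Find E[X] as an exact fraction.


Let X = Σ_S X_S over the C(23, 4) = 8855 subsets S of size 4, where X_S = 1 if the K_4 on S is monochromatic.
For a fixed S, the K_4 on S has C(4, 2) = 6 edges. P[all 6 edges red] = (1/2)^6, and likewise for blue, so P[monochromatic] = 2·(1/2)^6 = 2^{1 − 6} = 1/32.
By linearity: E[X] = C(23, 4) · 2^{1 − 6} = 8855 · 1/32 = 8855/32.
Numerically: E[X] ≈ 276.7188.

E[X] = C(23,4)·2^(1−C(4,2)) = 8855/32 ≈ 276.7188.


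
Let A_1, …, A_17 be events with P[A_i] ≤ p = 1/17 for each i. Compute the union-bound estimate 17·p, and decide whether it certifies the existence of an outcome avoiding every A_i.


Union bound: P[∪_{i=1}^{17} A_i] ≤ Σ_i P[A_i] ≤ 17·p = 17·(1/17) = 1.
Numerically: 1 ≈ 1.000.
Is 1 < 1? NO.
Since the bound 1 is ≥ 1, the union bound is uninformative here; it does NOT by itself certify existence.

17·p = 1 ≈ 1.000; existence NOT certified by the union bound.


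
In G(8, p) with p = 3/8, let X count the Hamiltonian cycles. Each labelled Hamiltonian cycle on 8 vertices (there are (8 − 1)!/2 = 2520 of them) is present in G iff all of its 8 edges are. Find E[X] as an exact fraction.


K_8 has (8 − 1)!/2 = 2520 labelled Hamiltonian cycles.
For each such Hamiltonian cycle H, let X_H = 1 if all 8 edges of H are present in G. Then P[X_H = 1] = p^{8} = (3/8)^{8} = 6561/16777216.
Summing the indicators: E[X] = Σ_H E[X_H] = 2520 · p^{8} = 2520 · 6561/16777216 = 2066715/2097152.
Numerically: E[X] ≈ 0.9855.

E[X] = 2520 · (3/8)^{8} = 2066715/2097152 ≈ 0.9855.


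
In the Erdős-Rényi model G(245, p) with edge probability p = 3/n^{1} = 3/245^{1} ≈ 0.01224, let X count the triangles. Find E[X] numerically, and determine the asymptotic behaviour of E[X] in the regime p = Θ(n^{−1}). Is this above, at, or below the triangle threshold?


Number of potential triangles: C(245, 3) = 2421090.
Each occurs with probability p³ ≈ (0.01224)³ ≈ 1.835970e-06.
By linearity: E[X] = C(245, 3)·p³ ≈ 2421090 · 1.835970e-06 ≈ 4.4450.
Here α = 1, so p = 3/n is exactly at the triangle threshold p ~ 1/n. Asymptotically E[X] → c³/6 = 3³/6 = 9/2 ≈ 4.5000, a bounded constant. In this regime the triangle count is asymptotically Poisson(c³/6).

E[X] ≈ 4.4450; in regime p = Θ(1/n^{1}) E[X] stays bounded (at the triangle threshold p ~ 1/n).


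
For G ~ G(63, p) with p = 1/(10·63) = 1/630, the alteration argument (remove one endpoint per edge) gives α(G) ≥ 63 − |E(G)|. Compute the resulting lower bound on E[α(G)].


E[|E(G)|] = C(63, 2)·p = 1953 · (1/630) = 31/10.
E[α(G)] ≥ n − E[|E(G)|] = 63 − 31/10 = 599/10.
Numerically: ≈ 59.9000.
(This is only a lower bound; the true E[α(G)] may be larger.)

E[α(G)] ≥ 599/10 ≈ 59.9000.


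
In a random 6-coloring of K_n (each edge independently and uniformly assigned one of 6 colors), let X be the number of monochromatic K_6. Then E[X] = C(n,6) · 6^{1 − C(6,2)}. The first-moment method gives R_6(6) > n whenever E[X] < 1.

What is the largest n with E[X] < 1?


We need C(n, 6) · 6^{1 − 15} < 1, i.e. C(n, 6) < 6^{15 − 1} = 78364164096.
Check values of n near the boundary:
  n = 195: C(195, 6) = 70656049360; 70656049360 < 78364164096? YES
  n = 196: C(196, 6) = 72887293024; 72887293024 < 78364164096? YES
  n = 197: C(197, 6) = 75176946208; 75176946208 < 78364164096? YES
  n = 198: C(198, 6) = 77526225777; 77526225777 < 78364164096? YES
  n = 199: C(199, 6) = 79936367511; 79936367511 < 78364164096? NO
The largest n with C(n, 6) < 78364164096 is n = 198 (where E[X] = 25842075259/26121388032 ≈ 0.989307). Hence R_6(6) > 198, i.e. R_6(6) ≥ 199.

Largest n = 198; hence R_6(6) > 198.


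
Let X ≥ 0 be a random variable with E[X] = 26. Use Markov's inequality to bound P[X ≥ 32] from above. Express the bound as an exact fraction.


μ = E[X] = 26, a = 32.
Markov: P[X ≥ 32] ≤ μ/a = (26)/32 = 13/16.
Numerically: ≈ 0.81250.
(Since a = 32 > μ = 26.00000, the bound 13/16 is < 1 and informative.)

P[X ≥ 32] ≤ 13/16 ≈ 0.81250.


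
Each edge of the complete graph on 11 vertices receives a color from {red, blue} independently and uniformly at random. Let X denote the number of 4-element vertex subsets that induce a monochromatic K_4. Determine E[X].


Let X = Σ_S X_S over the C(11, 4) = 330 subsets S of size 4, where X_S = 1 if the K_4 on S is monochromatic.
For a fixed S, the K_4 on S has C(4, 2) = 6 edges. P[all 6 edges red] = (1/2)^6, and likewise for blue, so P[monochromatic] = 2·(1/2)^6 = 2^{1 − 6} = 1/32.
By linearity of expectation: E[X] = C(11, 4) · 2^{1 − 6} = 330 · 1/32 = 165/16.
Numerically: E[X] ≈ 10.312500.

E[X] = C(11,4)·2^(1−C(4,2)) = 165/16 ≈ 10.312500.
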